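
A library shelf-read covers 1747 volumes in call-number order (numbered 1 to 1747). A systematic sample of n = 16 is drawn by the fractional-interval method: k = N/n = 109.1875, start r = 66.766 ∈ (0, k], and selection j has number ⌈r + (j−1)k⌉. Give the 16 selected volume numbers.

67, 176, 286, 395, 504, 613, 722, 832, 941, 1050, 1159, 1268, 1378, 1487, 1596, 1705

j=1: r + 0k = 66.766 → ⌈·⌉ = 67
j=2: r + 1k = 175.9535 → ⌈·⌉ = 176
j=3: r + 2k = 285.141 → ⌈·⌉ = 286
j=4: r + 3k = 394.3285 → ⌈·⌉ = 395
j=5: r + 4k = 503.516 → ⌈·⌉ = 504
j=6: r + 5k = 612.7035 → ⌈·⌉ = 613
j=7: r + 6k = 721.891 → ⌈·⌉ = 722
j=8: r + 7k = 831.0785 → ⌈·⌉ = 832
j=9: r + 8k = 940.266 → ⌈·⌉ = 941
j=10: r + 9k = 1049.4535 → ⌈·⌉ = 1050
j=11: r + 10k = 1158.641 → ⌈·⌉ = 1159
j=12: r + 11k = 1267.8285 → ⌈·⌉ = 1268
j=13: r + 12k = 1377.016 → ⌈·⌉ = 1378
j=14: r + 13k = 1486.2035 → ⌈·⌉ = 1487
j=15: r + 14k = 1595.391 → ⌈·⌉ = 1596
j=16: r + 15k = 1704.5785 → ⌈·⌉ = 1705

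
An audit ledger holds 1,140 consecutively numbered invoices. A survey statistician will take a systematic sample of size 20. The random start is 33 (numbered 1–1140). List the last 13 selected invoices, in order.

k = N/n = 1140/20 = 57
8th selection = 33 + 7×57 = 432
9th: 432 + 57 = 489
10th: 489 + 57 = 546
11th: 546 + 57 = 603
12th: 603 + 57 = 660
13th: 660 + 57 = 717
14th: 717 + 57 = 774
15th: 774 + 57 = 831
16th: 831 + 57 = 888
17th: 888 + 57 = 945
18th: 945 + 57 = 1002
19th: 1002 + 57 = 1059
20th: 1059 + 57 = 1116

432, 489, 546, 603, 660, 717, 774, 831, 888, 945, 1002, 1059, 1116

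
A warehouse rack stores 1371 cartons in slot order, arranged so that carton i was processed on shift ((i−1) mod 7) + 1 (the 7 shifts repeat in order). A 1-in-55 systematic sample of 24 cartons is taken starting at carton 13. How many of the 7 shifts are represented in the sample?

Consecutive selections differ by k = 55, so their shift numbers differ by 55 mod 7 = 6.
gcd(55, 7) = 1, so the sample visits 7/1 = 7 distinct residues mod 7.
Start 13 is shift 6; the shifts hit are 1, 2, 3, 4, 5, 6, 7.

7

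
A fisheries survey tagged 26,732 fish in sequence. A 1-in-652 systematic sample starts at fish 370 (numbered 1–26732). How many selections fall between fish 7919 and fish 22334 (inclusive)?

22

k = 652
First selection ≥ 7919: 370 + ⌈(7919−370)/652⌉·652 = 370 + 12×652 = 8194
Last selection ≤ 22334: 370 + ⌊(22334−370)/652⌋·652 = 370 + 33×652 = 21886
Count = 33 − 12 + 1 = 22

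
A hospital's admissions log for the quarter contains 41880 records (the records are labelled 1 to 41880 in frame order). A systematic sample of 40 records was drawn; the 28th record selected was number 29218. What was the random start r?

k = 41880/40 = 1047
r = 29218 − (28−1)×1047 = 29218 − 28269 = 949

949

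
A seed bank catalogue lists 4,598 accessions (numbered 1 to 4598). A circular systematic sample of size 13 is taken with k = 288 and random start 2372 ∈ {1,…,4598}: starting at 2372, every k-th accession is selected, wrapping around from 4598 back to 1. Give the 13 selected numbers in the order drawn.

Selection 1: 2372
Selection 2: 2372 + 288 = 2660
Selection 3: 2660 + 288 = 2948
Selection 4: 2948 + 288 = 3236
Selection 5: 3236 + 288 = 3524
Selection 6: 3524 + 288 = 3812
Selection 7: 3812 + 288 = 4100
Selection 8: 4100 + 288 = 4388
Selection 9: 4388 + 288 = 4676 → 4676 − 4598 = 78
Selection 10: 78 + 288 = 366
Selection 11: 366 + 288 = 654
Selection 12: 654 + 288 = 942
Selection 13: 942 + 288 = 1230

2372, 2660, 2948, 3236, 3524, 3812, 4100, 4388, 78, 366, 654, 942, 1230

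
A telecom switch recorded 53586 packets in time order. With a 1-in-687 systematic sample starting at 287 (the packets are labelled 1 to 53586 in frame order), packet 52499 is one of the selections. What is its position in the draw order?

k = 687
position = (52499 − 287)/687 + 1 = 52212/687 + 1 = 76 + 1 = 77

77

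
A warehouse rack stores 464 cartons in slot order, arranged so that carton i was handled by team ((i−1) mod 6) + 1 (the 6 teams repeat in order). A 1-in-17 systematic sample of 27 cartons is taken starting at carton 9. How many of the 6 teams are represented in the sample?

6

Consecutive selections differ by k = 17, so their team numbers differ by 17 mod 6 = 5.
gcd(17, 6) = 1, so the sample visits 6/1 = 6 distinct residues mod 6.
Start 9 is team 3; the teams hit are 1, 2, 3, 4, 5, 6.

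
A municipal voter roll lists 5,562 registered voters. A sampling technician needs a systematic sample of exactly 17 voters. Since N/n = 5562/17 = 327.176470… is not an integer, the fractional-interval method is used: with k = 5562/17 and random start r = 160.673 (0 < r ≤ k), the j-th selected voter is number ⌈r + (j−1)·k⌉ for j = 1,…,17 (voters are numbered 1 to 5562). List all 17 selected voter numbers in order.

161, 488, 816, 1143, 1470, 1797, 2124, 2451, 2779, 3106, 3433, 3760, 4087, 4414, 4742, 5069, 5396

j=1: r + 0k = 160.673 → ⌈·⌉ = 161
j=2: r + 1k = 487.849470… → ⌈·⌉ = 488
j=3: r + 2k = 815.025941… → ⌈·⌉ = 816
j=4: r + 3k = 1142.202411… → ⌈·⌉ = 1143
j=5: r + 4k = 1469.378882… → ⌈·⌉ = 1470
j=6: r + 5k = 1796.555352… → ⌈·⌉ = 1797
j=7: r + 6k = 2123.731823… → ⌈·⌉ = 2124
j=8: r + 7k = 2450.908294… → ⌈·⌉ = 2451
j=9: r + 8k = 2778.084764… → ⌈·⌉ = 2779
j=10: r + 9k = 3105.261235… → ⌈·⌉ = 3106
j=11: r + 10k = 3432.437705… → ⌈·⌉ = 3433
j=12: r + 11k = 3759.614176… → ⌈·⌉ = 3760
j=13: r + 12k = 4086.790647… → ⌈·⌉ = 4087
j=14: r + 13k = 4413.967117… → ⌈·⌉ = 4414
j=15: r + 14k = 4741.143588… → ⌈·⌉ = 4742
j=16: r + 15k = 5068.320058… → ⌈·⌉ = 5069
j=17: r + 16k = 5395.496529… → ⌈·⌉ = 5396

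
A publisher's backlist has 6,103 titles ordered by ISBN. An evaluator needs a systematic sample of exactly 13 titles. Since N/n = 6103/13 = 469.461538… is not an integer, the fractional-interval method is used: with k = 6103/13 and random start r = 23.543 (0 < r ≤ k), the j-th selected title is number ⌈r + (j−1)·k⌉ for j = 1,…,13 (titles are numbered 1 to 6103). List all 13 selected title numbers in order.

24, 494, 963, 1432, 1902, 2371, 2841, 3310, 3780, 4249, 4719, 5188, 5658

j=1: r + 0k = 23.543 → ⌈·⌉ = 24
j=2: r + 1k = 493.004538… → ⌈·⌉ = 494
j=3: r + 2k = 962.466076… → ⌈·⌉ = 963
j=4: r + 3k = 1431.927615… → ⌈·⌉ = 1432
j=5: r + 4k = 1901.389153… → ⌈·⌉ = 1902
j=6: r + 5k = 2370.850692… → ⌈·⌉ = 2371
j=7: r + 6k = 2840.312230… → ⌈·⌉ = 2841
j=8: r + 7k = 3309.773769… → ⌈·⌉ = 3310
j=9: r + 8k = 3779.235307… → ⌈·⌉ = 3780
j=10: r + 9k = 4248.696846… → ⌈·⌉ = 4249
j=11: r + 10k = 4718.158384… → ⌈·⌉ = 4719
j=12: r + 11k = 5187.619923… → ⌈·⌉ = 5188
j=13: r + 12k = 5657.081461… → ⌈·⌉ = 5658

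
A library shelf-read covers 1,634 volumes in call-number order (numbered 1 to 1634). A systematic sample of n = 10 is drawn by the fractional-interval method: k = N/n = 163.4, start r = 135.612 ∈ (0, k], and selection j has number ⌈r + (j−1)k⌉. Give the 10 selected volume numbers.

j=1: r + 0k = 135.612 → ⌈·⌉ = 136
j=2: r + 1k = 299.012 → ⌈·⌉ = 300
j=3: r + 2k = 462.412 → ⌈·⌉ = 463
j=4: r + 3k = 625.812 → ⌈·⌉ = 626
j=5: r + 4k = 789.212 → ⌈·⌉ = 790
j=6: r + 5k = 952.612 → ⌈·⌉ = 953
j=7: r + 6k = 1116.012 → ⌈·⌉ = 1117
j=8: r + 7k = 1279.412 → ⌈·⌉ = 1280
j=9: r + 8k = 1442.812 → ⌈·⌉ = 1443
j=10: r + 9k = 1606.212 → ⌈·⌉ = 1607

136, 300, 463, 626, 790, 953, 1117, 1280, 1443, 1607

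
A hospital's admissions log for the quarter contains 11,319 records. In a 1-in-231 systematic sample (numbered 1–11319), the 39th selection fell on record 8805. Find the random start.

k = 231
r = 8805 − (39−1)×231 = 8805 − 8778 = 27

27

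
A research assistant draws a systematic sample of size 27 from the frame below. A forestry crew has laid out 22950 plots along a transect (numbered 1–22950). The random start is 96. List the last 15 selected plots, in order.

k = N/n = 22950/27 = 850
13th selection = 96 + 12×850 = 10296
14th: 10296 + 850 = 11146
15th: 11146 + 850 = 11996
16th: 11996 + 850 = 12846
17th: 12846 + 850 = 13696
18th: 13696 + 850 = 14546
19th: 14546 + 850 = 15396
20th: 15396 + 850 = 16246
21st: 16246 + 850 = 17096
22nd: 17096 + 850 = 17946
23rd: 17946 + 850 = 18796
24th: 18796 + 850 = 19646
25th: 19646 + 850 = 20496
26th: 20496 + 850 = 21346
27th: 21346 + 850 = 22196

10296, 11146, 11996, 12846, 13696, 14546, 15396, 16246, 17096, 17946, 18796, 19646, 20496, 21346, 22196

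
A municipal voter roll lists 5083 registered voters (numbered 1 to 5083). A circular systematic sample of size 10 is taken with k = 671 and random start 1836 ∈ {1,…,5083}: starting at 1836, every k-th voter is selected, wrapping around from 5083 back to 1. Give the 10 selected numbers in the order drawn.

1836, 2507, 3178, 3849, 4520, 108, 779, 1450, 2121, 2792

Selection 1: 1836
Selection 2: 1836 + 671 = 2507
Selection 3: 2507 + 671 = 3178
Selection 4: 3178 + 671 = 3849
Selection 5: 3849 + 671 = 4520
Selection 6: 4520 + 671 = 5191 → 5191 − 5083 = 108
Selection 7: 108 + 671 = 779
Selection 8: 779 + 671 = 1450
Selection 9: 1450 + 671 = 2121
Selection 10: 2121 + 671 = 2792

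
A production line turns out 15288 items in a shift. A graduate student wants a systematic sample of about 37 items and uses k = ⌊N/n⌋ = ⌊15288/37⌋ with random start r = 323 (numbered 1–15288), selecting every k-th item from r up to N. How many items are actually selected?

k = ⌊15288/37⌋ = 413
Achieved size = ⌊(15288 − 323)/413⌋ + 1 = ⌊14965/413⌋ + 1 = 36 + 1 = 37
(last selection: 323 + 36×413 = 15191 ≤ 15288; next would be 15604 > 15288)

37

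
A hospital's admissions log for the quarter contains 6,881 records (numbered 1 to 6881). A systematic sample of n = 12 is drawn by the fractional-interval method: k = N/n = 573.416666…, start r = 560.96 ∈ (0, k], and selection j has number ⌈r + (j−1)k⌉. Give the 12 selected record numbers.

j=1: r + 0k = 560.96 → ⌈·⌉ = 561
j=2: r + 1k = 1134.376666… → ⌈·⌉ = 1135
j=3: r + 2k = 1707.793333… → ⌈·⌉ = 1708
j=4: r + 3k = 2281.21 → ⌈·⌉ = 2282
j=5: r + 4k = 2854.626666… → ⌈·⌉ = 2855
j=6: r + 5k = 3428.043333… → ⌈·⌉ = 3429
j=7: r + 6k = 4001.46 → ⌈·⌉ = 4002
j=8: r + 7k = 4574.876666… → ⌈·⌉ = 4575
j=9: r + 8k = 5148.293333… → ⌈·⌉ = 5149
j=10: r + 9k = 5721.71 → ⌈·⌉ = 5722
j=11: r + 10k = 6295.126666… → ⌈·⌉ = 6296
j=12: r + 11k = 6868.543333… → ⌈·⌉ = 6869

561, 1135, 1708, 2282, 2855, 3429, 4002, 4575, 5149, 5722, 6296, 6869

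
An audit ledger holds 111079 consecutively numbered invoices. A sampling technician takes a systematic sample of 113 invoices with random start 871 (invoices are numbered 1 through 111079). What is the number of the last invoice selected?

k = 111079/113 = 983
113th selection = r + (113−1)·k = 871 + 112×983 = 871 + 110096 = 110967

110967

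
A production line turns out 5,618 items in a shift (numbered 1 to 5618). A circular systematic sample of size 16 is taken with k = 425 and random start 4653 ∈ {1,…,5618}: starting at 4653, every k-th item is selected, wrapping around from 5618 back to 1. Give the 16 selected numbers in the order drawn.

Selection 1: 4653
Selection 2: 4653 + 425 = 5078
Selection 3: 5078 + 425 = 5503
Selection 4: 5503 + 425 = 5928 → 5928 − 5618 = 310
Selection 5: 310 + 425 = 735
Selection 6: 735 + 425 = 1160
Selection 7: 1160 + 425 = 1585
Selection 8: 1585 + 425 = 2010
Selection 9: 2010 + 425 = 2435
Selection 10: 2435 + 425 = 2860
Selection 11: 2860 + 425 = 3285
Selection 12: 3285 + 425 = 3710
Selection 13: 3710 + 425 = 4135
Selection 14: 4135 + 425 = 4560
Selection 15: 4560 + 425 = 4985
Selection 16: 4985 + 425 = 5410

4653, 5078, 5503, 310, 735, 1160, 1585, 2010, 2435, 2860, 3285, 3710, 4135, 4560, 4985, 5410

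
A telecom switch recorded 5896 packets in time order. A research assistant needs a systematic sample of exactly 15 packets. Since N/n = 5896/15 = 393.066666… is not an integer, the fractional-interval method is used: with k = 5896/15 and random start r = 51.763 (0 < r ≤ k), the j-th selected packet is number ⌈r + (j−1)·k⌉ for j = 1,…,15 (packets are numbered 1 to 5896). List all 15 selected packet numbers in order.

52, 445, 838, 1231, 1625, 2018, 2411, 2804, 3197, 3590, 3983, 4376, 4769, 5162, 5555

j=1: r + 0k = 51.763 → ⌈·⌉ = 52
j=2: r + 1k = 444.829666… → ⌈·⌉ = 445
j=3: r + 2k = 837.896333… → ⌈·⌉ = 838
j=4: r + 3k = 1230.963 → ⌈·⌉ = 1231
j=5: r + 4k = 1624.029666… → ⌈·⌉ = 1625
j=6: r + 5k = 2017.096333… → ⌈·⌉ = 2018
j=7: r + 6k = 2410.163 → ⌈·⌉ = 2411
j=8: r + 7k = 2803.229666… → ⌈·⌉ = 2804
j=9: r + 8k = 3196.296333… → ⌈·⌉ = 3197
j=10: r + 9k = 3589.363 → ⌈·⌉ = 3590
j=11: r + 10k = 3982.429666… → ⌈·⌉ = 3983
j=12: r + 11k = 4375.496333… → ⌈·⌉ = 4376
j=13: r + 12k = 4768.563 → ⌈·⌉ = 4769
j=14: r + 13k = 5161.629666… → ⌈·⌉ = 5162
j=15: r + 14k = 5554.696333… → ⌈·⌉ = 5555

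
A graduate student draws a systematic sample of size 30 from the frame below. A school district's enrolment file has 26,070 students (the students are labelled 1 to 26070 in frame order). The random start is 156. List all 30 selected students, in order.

156, 1025, 1894, 2763, 3632, 4501, 5370, 6239, 7108, 7977, 8846, 9715, 10584, 11453, 12322, 13191, 14060, 14929, 15798, 16667, 17536, 18405, 19274, 20143, 21012, 21881, 22750, 23619, 24488, 25357

k = N/n = 26070/30 = 869
student 1: 156
student 2: 156 + 869 = 1025
student 3: 1025 + 869 = 1894
student 4: 1894 + 869 = 2763
student 5: 2763 + 869 = 3632
student 6: 3632 + 869 = 4501
student 7: 4501 + 869 = 5370
student 8: 5370 + 869 = 6239
student 9: 6239 + 869 = 7108
student 10: 7108 + 869 = 7977
student 11: 7977 + 869 = 8846
student 12: 8846 + 869 = 9715
student 13: 9715 + 869 = 10584
student 14: 10584 + 869 = 11453
student 15: 11453 + 869 = 12322
student 16: 12322 + 869 = 13191
student 17: 13191 + 869 = 14060
student 18: 14060 + 869 = 14929
student 19: 14929 + 869 = 15798
student 20: 15798 + 869 = 16667
student 21: 16667 + 869 = 17536
student 22: 17536 + 869 = 18405
student 23: 18405 + 869 = 19274
student 24: 19274 + 869 = 20143
student 25: 20143 + 869 = 21012
student 26: 21012 + 869 = 21881
student 27: 21881 + 869 = 22750
student 28: 22750 + 869 = 23619
student 29: 23619 + 869 = 24488
student 30: 24488 + 869 = 25357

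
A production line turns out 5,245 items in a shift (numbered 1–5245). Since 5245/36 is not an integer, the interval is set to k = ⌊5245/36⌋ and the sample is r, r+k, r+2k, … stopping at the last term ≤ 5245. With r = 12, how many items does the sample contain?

k = ⌊5245/36⌋ = 145
Achieved size = ⌊(5245 − 12)/145⌋ + 1 = ⌊5233/145⌋ + 1 = 36 + 1 = 37
(last selection: 12 + 36×145 = 5232 ≤ 5245; next would be 5377 > 5245)

37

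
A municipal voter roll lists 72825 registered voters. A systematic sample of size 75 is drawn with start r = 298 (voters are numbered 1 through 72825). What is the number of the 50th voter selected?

k = 72825/75 = 971
50th selection = r + (50−1)·k = 298 + 49×971 = 298 + 47579 = 47877

47877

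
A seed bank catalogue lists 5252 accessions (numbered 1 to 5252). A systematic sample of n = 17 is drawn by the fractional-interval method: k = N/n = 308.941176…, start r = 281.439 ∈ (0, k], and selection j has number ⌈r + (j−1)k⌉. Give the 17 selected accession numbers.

282, 591, 900, 1209, 1518, 1827, 2136, 2445, 2753, 3062, 3371, 3680, 3989, 4298, 4607, 4916, 5225

j=1: r + 0k = 281.439 → ⌈·⌉ = 282
j=2: r + 1k = 590.380176… → ⌈·⌉ = 591
j=3: r + 2k = 899.321352… → ⌈·⌉ = 900
j=4: r + 3k = 1208.262529… → ⌈·⌉ = 1209
j=5: r + 4k = 1517.203705… → ⌈·⌉ = 1518
j=6: r + 5k = 1826.144882… → ⌈·⌉ = 1827
j=7: r + 6k = 2135.086058… → ⌈·⌉ = 2136
j=8: r + 7k = 2444.027235… → ⌈·⌉ = 2445
j=9: r + 8k = 2752.968411… → ⌈·⌉ = 2753
j=10: r + 9k = 3061.909588… → ⌈·⌉ = 3062
j=11: r + 10k = 3370.850764… → ⌈·⌉ = 3371
j=12: r + 11k = 3679.791941… → ⌈·⌉ = 3680
j=13: r + 12k = 3988.733117… → ⌈·⌉ = 3989
j=14: r + 13k = 4297.674294… → ⌈·⌉ = 4298
j=15: r + 14k = 4606.615470… → ⌈·⌉ = 4607
j=16: r + 15k = 4915.556647… → ⌈·⌉ = 4916
j=17: r + 16k = 5224.497823… → ⌈·⌉ = 5225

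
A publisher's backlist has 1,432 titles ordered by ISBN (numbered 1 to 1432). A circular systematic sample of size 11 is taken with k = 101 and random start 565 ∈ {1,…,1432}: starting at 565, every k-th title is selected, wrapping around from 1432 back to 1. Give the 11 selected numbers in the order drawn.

565, 666, 767, 868, 969, 1070, 1171, 1272, 1373, 42, 143

Selection 1: 565
Selection 2: 565 + 101 = 666
Selection 3: 666 + 101 = 767
Selection 4: 767 + 101 = 868
Selection 5: 868 + 101 = 969
Selection 6: 969 + 101 = 1070
Selection 7: 1070 + 101 = 1171
Selection 8: 1171 + 101 = 1272
Selection 9: 1272 + 101 = 1373
Selection 10: 1373 + 101 = 1474 → 1474 − 1432 = 42
Selection 11: 42 + 101 = 143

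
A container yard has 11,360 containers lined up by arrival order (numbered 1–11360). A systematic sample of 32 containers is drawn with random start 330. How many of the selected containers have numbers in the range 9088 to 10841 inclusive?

5

k = 11360/32 = 355
First selection ≥ 9088: 330 + ⌈(9088−330)/355⌉·355 = 330 + 25×355 = 9205
Last selection ≤ 10841: 330 + ⌊(10841−330)/355⌋·355 = 330 + 29×355 = 10625
Count = 29 − 25 + 1 = 5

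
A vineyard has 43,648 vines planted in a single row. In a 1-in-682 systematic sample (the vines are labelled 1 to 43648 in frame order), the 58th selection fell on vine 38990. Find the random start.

116

k = 682
r = 38990 − (58−1)×682 = 38990 − 38874 = 116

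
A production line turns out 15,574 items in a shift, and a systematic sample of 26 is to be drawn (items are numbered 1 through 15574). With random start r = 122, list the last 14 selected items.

7310, 7909, 8508, 9107, 9706, 10305, 10904, 11503, 12102, 12701, 13300, 13899, 14498, 15097

k = N/n = 15574/26 = 599
13th selection = 122 + 12×599 = 7310
14th: 7310 + 599 = 7909
15th: 7909 + 599 = 8508
16th: 8508 + 599 = 9107
17th: 9107 + 599 = 9706
18th: 9706 + 599 = 10305
19th: 10305 + 599 = 10904
20th: 10904 + 599 = 11503
21st: 11503 + 599 = 12102
22nd: 12102 + 599 = 12701
23rd: 12701 + 599 = 13300
24th: 13300 + 599 = 13899
25th: 13899 + 599 = 14498
26th: 14498 + 599 = 15097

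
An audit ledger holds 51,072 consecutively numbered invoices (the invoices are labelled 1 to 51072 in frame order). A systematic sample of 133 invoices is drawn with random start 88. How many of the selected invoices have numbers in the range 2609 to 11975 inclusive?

k = 51072/133 = 384
First selection ≥ 2609: 88 + ⌈(2609−88)/384⌉·384 = 88 + 7×384 = 2776
Last selection ≤ 11975: 88 + ⌊(11975−88)/384⌋·384 = 88 + 30×384 = 11608
Count = 30 − 7 + 1 = 24

24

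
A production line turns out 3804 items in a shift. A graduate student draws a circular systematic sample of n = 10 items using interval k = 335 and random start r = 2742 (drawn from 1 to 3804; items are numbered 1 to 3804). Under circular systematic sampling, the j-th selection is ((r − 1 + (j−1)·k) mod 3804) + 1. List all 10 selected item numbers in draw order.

Selection 1: 2742
Selection 2: 2742 + 335 = 3077
Selection 3: 3077 + 335 = 3412
Selection 4: 3412 + 335 = 3747
Selection 5: 3747 + 335 = 4082 → 4082 − 3804 = 278
Selection 6: 278 + 335 = 613
Selection 7: 613 + 335 = 948
Selection 8: 948 + 335 = 1283
Selection 9: 1283 + 335 = 1618
Selection 10: 1618 + 335 = 1953

2742, 3077, 3412, 3747, 278, 613, 948, 1283, 1618, 1953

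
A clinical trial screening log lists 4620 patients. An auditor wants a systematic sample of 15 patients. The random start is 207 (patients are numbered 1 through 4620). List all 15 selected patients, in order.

k = N/n = 4620/15 = 308
patient 1: 207
patient 2: 207 + 308 = 515
patient 3: 515 + 308 = 823
patient 4: 823 + 308 = 1131
patient 5: 1131 + 308 = 1439
patient 6: 1439 + 308 = 1747
patient 7: 1747 + 308 = 2055
patient 8: 2055 + 308 = 2363
patient 9: 2363 + 308 = 2671
patient 10: 2671 + 308 = 2979
patient 11: 2979 + 308 = 3287
patient 12: 3287 + 308 = 3595
patient 13: 3595 + 308 = 3903
patient 14: 3903 + 308 = 4211
patient 15: 4211 + 308 = 4519

207, 515, 823, 1131, 1439, 1747, 2055, 2363, 2671, 2979, 3287, 3595, 3903, 4211, 4519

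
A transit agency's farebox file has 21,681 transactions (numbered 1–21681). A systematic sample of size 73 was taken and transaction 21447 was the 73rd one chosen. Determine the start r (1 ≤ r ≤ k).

k = 21681/73 = 297
r = 21447 − (73−1)×297 = 21447 − 21384 = 63

63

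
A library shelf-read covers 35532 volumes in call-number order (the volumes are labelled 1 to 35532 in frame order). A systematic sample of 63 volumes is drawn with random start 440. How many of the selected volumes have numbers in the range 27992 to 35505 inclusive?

k = 35532/63 = 564
First selection ≥ 27992: 440 + ⌈(27992−440)/564⌉·564 = 440 + 49×564 = 28076
Last selection ≤ 35505: 440 + ⌊(35505−440)/564⌋·564 = 440 + 62×564 = 35408
Count = 62 − 49 + 1 = 14

14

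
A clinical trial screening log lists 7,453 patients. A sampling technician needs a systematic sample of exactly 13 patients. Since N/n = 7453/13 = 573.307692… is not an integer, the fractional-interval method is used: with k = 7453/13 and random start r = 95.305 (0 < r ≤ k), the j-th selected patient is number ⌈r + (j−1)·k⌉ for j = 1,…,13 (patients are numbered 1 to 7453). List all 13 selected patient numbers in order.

96, 669, 1242, 1816, 2389, 2962, 3536, 4109, 4682, 5256, 5829, 6402, 6975

j=1: r + 0k = 95.305 → ⌈·⌉ = 96
j=2: r + 1k = 668.612692… → ⌈·⌉ = 669
j=3: r + 2k = 1241.920384… → ⌈·⌉ = 1242
j=4: r + 3k = 1815.228076… → ⌈·⌉ = 1816
j=5: r + 4k = 2388.535769… → ⌈·⌉ = 2389
j=6: r + 5k = 2961.843461… → ⌈·⌉ = 2962
j=7: r + 6k = 3535.151153… → ⌈·⌉ = 3536
j=8: r + 7k = 4108.458846… → ⌈·⌉ = 4109
j=9: r + 8k = 4681.766538… → ⌈·⌉ = 4682
j=10: r + 9k = 5255.074230… → ⌈·⌉ = 5256
j=11: r + 10k = 5828.381923… → ⌈·⌉ = 5829
j=12: r + 11k = 6401.689615… → ⌈·⌉ = 6402
j=13: r + 12k = 6974.997307… → ⌈·⌉ = 6975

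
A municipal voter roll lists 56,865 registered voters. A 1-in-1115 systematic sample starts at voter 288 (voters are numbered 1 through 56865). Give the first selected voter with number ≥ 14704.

k = 1115
Steps past start: ⌈(14704 − 288)/1115⌉ = ⌈14416/1115⌉ = 13
Selected voter: 288 + 13×1115 = 14783

14783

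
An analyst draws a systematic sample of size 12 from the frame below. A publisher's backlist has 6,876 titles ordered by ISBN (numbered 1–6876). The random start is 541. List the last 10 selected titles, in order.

1687, 2260, 2833, 3406, 3979, 4552, 5125, 5698, 6271, 6844

k = N/n = 6876/12 = 573
3rd selection = 541 + 2×573 = 1687
4th: 1687 + 573 = 2260
5th: 2260 + 573 = 2833
6th: 2833 + 573 = 3406
7th: 3406 + 573 = 3979
8th: 3979 + 573 = 4552
9th: 4552 + 573 = 5125
10th: 5125 + 573 = 5698
11th: 5698 + 573 = 6271
12th: 6271 + 573 = 6844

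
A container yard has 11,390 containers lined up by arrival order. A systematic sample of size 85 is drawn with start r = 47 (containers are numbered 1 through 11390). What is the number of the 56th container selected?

k = 11390/85 = 134
56th selection = r + (56−1)·k = 47 + 55×134 = 47 + 7370 = 7417

7417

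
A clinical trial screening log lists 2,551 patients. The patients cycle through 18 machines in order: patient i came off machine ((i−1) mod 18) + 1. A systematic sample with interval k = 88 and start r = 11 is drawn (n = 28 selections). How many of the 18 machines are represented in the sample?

9

Consecutive selections differ by k = 88, so their machine numbers differ by 88 mod 18 = 16.
gcd(88, 18) = 2, so the sample visits 18/2 = 9 distinct residues mod 18.
Start 11 is machine 11; the machines hit are 1, 3, 5, 7, 9, 11, 13, 15, 17.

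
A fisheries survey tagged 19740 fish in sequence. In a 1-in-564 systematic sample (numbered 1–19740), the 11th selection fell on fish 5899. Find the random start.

259

k = 564
r = 5899 − (11−1)×564 = 5899 − 5640 = 259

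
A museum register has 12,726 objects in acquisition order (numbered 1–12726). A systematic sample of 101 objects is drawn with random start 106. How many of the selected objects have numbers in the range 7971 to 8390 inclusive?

3

k = 12726/101 = 126
First selection ≥ 7971: 106 + ⌈(7971−106)/126⌉·126 = 106 + 63×126 = 8044
Last selection ≤ 8390: 106 + ⌊(8390−106)/126⌋·126 = 106 + 65×126 = 8296
Count = 65 − 63 + 1 = 3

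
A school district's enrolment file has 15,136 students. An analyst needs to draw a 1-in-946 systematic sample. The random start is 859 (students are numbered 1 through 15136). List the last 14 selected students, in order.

2751, 3697, 4643, 5589, 6535, 7481, 8427, 9373, 10319, 11265, 12211, 13157, 14103, 15049

3rd selection = 859 + 2×946 = 2751
4th: 2751 + 946 = 3697
5th: 3697 + 946 = 4643
6th: 4643 + 946 = 5589
7th: 5589 + 946 = 6535
8th: 6535 + 946 = 7481
9th: 7481 + 946 = 8427
10th: 8427 + 946 = 9373
11th: 9373 + 946 = 10319
12th: 10319 + 946 = 11265
13th: 11265 + 946 = 12211
14th: 12211 + 946 = 13157
15th: 13157 + 946 = 14103
16th: 14103 + 946 = 15049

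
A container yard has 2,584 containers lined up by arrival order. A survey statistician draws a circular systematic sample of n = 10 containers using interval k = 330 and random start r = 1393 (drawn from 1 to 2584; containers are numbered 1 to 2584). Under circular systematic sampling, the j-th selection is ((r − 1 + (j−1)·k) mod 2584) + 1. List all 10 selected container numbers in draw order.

Selection 1: 1393
Selection 2: 1393 + 330 = 1723
Selection 3: 1723 + 330 = 2053
Selection 4: 2053 + 330 = 2383
Selection 5: 2383 + 330 = 2713 → 2713 − 2584 = 129
Selection 6: 129 + 330 = 459
Selection 7: 459 + 330 = 789
Selection 8: 789 + 330 = 1119
Selection 9: 1119 + 330 = 1449
Selection 10: 1449 + 330 = 1779

1393, 1723, 2053, 2383, 129, 459, 789, 1119, 1449, 1779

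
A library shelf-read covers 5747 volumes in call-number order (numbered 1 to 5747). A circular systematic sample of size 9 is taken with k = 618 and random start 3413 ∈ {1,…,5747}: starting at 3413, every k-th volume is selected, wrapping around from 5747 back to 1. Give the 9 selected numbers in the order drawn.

Selection 1: 3413
Selection 2: 3413 + 618 = 4031
Selection 3: 4031 + 618 = 4649
Selection 4: 4649 + 618 = 5267
Selection 5: 5267 + 618 = 5885 → 5885 − 5747 = 138
Selection 6: 138 + 618 = 756
Selection 7: 756 + 618 = 1374
Selection 8: 1374 + 618 = 1992
Selection 9: 1992 + 618 = 2610

3413, 4031, 4649, 5267, 138, 756, 1374, 1992, 2610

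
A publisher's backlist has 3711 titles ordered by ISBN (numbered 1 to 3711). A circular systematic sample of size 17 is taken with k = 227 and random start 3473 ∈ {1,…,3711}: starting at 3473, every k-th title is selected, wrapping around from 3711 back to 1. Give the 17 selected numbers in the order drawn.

Selection 1: 3473
Selection 2: 3473 + 227 = 3700
Selection 3: 3700 + 227 = 3927 → 3927 − 3711 = 216
Selection 4: 216 + 227 = 443
Selection 5: 443 + 227 = 670
Selection 6: 670 + 227 = 897
Selection 7: 897 + 227 = 1124
Selection 8: 1124 + 227 = 1351
Selection 9: 1351 + 227 = 1578
Selection 10: 1578 + 227 = 1805
Selection 11: 1805 + 227 = 2032
Selection 12: 2032 + 227 = 2259
Selection 13: 2259 + 227 = 2486
Selection 14: 2486 + 227 = 2713
Selection 15: 2713 + 227 = 2940
Selection 16: 2940 + 227 = 3167
Selection 17: 3167 + 227 = 3394

3473, 3700, 216, 443, 670, 897, 1124, 1351, 1578, 1805, 2032, 2259, 2486, 2713, 2940, 3167, 3394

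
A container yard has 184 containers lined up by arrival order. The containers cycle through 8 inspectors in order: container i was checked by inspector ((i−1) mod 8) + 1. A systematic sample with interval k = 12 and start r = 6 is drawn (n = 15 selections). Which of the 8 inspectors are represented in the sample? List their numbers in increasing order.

2, 6

Consecutive selections differ by k = 12, so their inspector numbers differ by 12 mod 8 = 4.
gcd(12, 8) = 4, so the sample visits 8/4 = 2 distinct residues mod 8.
Start 6 is inspector 6; the inspectors hit are 2, 6.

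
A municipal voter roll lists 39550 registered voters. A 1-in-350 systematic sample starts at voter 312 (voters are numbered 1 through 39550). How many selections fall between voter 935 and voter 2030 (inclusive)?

3

k = 350
First selection ≥ 935: 312 + ⌈(935−312)/350⌉·350 = 312 + 2×350 = 1012
Last selection ≤ 2030: 312 + ⌊(2030−312)/350⌋·350 = 312 + 4×350 = 1712
Count = 4 − 2 + 1 = 3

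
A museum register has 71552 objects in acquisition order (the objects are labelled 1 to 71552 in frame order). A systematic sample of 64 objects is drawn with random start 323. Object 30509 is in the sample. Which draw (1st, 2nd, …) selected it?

28

k = 71552/64 = 1118
position = (30509 − 323)/1118 + 1 = 30186/1118 + 1 = 27 + 1 = 28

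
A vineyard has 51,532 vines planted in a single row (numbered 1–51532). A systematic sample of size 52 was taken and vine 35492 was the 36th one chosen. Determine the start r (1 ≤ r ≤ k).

k = 51532/52 = 991
r = 35492 − (36−1)×991 = 35492 − 34685 = 807

807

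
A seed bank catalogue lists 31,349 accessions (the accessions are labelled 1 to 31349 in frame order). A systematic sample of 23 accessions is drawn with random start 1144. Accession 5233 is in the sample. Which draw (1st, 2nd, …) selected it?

4

k = 31349/23 = 1363
position = (5233 − 1144)/1363 + 1 = 4089/1363 + 1 = 3 + 1 = 4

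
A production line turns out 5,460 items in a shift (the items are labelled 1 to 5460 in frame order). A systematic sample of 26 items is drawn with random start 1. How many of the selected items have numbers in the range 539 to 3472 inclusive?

k = 5460/26 = 210
First selection ≥ 539: 1 + ⌈(539−1)/210⌉·210 = 1 + 3×210 = 631
Last selection ≤ 3472: 1 + ⌊(3472−1)/210⌋·210 = 1 + 16×210 = 3361
Count = 16 − 3 + 1 = 14

14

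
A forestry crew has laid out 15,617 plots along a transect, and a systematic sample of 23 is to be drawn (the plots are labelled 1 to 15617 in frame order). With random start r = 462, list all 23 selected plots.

k = N/n = 15617/23 = 679
plot 1: 462
plot 2: 462 + 679 = 1141
plot 3: 1141 + 679 = 1820
plot 4: 1820 + 679 = 2499
plot 5: 2499 + 679 = 3178
plot 6: 3178 + 679 = 3857
plot 7: 3857 + 679 = 4536
plot 8: 4536 + 679 = 5215
plot 9: 5215 + 679 = 5894
plot 10: 5894 + 679 = 6573
plot 11: 6573 + 679 = 7252
plot 12: 7252 + 679 = 7931
plot 13: 7931 + 679 = 8610
plot 14: 8610 + 679 = 9289
plot 15: 9289 + 679 = 9968
plot 16: 9968 + 679 = 10647
plot 17: 10647 + 679 = 11326
plot 18: 11326 + 679 = 12005
plot 19: 12005 + 679 = 12684
plot 20: 12684 + 679 = 13363
plot 21: 13363 + 679 = 14042
plot 22: 14042 + 679 = 14721
plot 23: 14721 + 679 = 15400

462, 1141, 1820, 2499, 3178, 3857, 4536, 5215, 5894, 6573, 7252, 7931, 8610, 9289, 9968, 10647, 11326, 12005, 12684, 13363, 14042, 14721, 15400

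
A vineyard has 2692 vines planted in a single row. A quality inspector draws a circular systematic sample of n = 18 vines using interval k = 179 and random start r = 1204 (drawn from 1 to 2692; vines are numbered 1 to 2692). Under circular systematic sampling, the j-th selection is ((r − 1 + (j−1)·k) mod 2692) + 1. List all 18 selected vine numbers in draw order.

Selection 1: 1204
Selection 2: 1204 + 179 = 1383
Selection 3: 1383 + 179 = 1562
Selection 4: 1562 + 179 = 1741
Selection 5: 1741 + 179 = 1920
Selection 6: 1920 + 179 = 2099
Selection 7: 2099 + 179 = 2278
Selection 8: 2278 + 179 = 2457
Selection 9: 2457 + 179 = 2636
Selection 10: 2636 + 179 = 2815 → 2815 − 2692 = 123
Selection 11: 123 + 179 = 302
Selection 12: 302 + 179 = 481
Selection 13: 481 + 179 = 660
Selection 14: 660 + 179 = 839
Selection 15: 839 + 179 = 1018
Selection 16: 1018 + 179 = 1197
Selection 17: 1197 + 179 = 1376
Selection 18: 1376 + 179 = 1555

1204, 1383, 1562, 1741, 1920, 2099, 2278, 2457, 2636, 123, 302, 481, 660, 839, 1018, 1197, 1376, 1555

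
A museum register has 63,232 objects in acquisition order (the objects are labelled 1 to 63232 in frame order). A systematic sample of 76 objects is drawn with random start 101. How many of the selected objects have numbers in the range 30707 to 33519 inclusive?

k = 63232/76 = 832
First selection ≥ 30707: 101 + ⌈(30707−101)/832⌉·832 = 101 + 37×832 = 30885
Last selection ≤ 33519: 101 + ⌊(33519−101)/832⌋·832 = 101 + 40×832 = 33381
Count = 40 − 37 + 1 = 4

4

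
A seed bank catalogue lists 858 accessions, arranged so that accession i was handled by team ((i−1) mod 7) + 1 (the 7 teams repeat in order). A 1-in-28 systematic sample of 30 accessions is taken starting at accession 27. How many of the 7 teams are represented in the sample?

Consecutive selections differ by k = 28, so their team numbers differ by 28 mod 7 = 0.
gcd(28, 7) = 7, so the sample visits 7/7 = 1 distinct residues mod 7.
Start 27 is team 6; the teams hit are 6.

1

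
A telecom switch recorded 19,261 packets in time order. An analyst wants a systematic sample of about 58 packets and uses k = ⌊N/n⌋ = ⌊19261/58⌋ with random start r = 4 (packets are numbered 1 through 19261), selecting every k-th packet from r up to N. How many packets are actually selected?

59

k = ⌊19261/58⌋ = 332
Achieved size = ⌊(19261 − 4)/332⌋ + 1 = ⌊19257/332⌋ + 1 = 58 + 1 = 59
(last selection: 4 + 58×332 = 19260 ≤ 19261; next would be 19592 > 19261)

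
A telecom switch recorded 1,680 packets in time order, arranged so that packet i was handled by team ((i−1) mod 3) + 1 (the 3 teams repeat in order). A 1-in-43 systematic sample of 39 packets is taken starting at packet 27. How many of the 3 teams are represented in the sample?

3

Consecutive selections differ by k = 43, so their team numbers differ by 43 mod 3 = 1.
gcd(43, 3) = 1, so the sample visits 3/1 = 3 distinct residues mod 3.
Start 27 is team 3; the teams hit are 1, 2, 3.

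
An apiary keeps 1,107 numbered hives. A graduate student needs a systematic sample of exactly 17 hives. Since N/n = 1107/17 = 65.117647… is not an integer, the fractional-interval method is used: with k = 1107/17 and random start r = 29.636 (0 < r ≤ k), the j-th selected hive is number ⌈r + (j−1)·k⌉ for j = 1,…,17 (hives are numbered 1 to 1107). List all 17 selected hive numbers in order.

30, 95, 160, 225, 291, 356, 421, 486, 551, 616, 681, 746, 812, 877, 942, 1007, 1072

j=1: r + 0k = 29.636 → ⌈·⌉ = 30
j=2: r + 1k = 94.753647… → ⌈·⌉ = 95
j=3: r + 2k = 159.871294… → ⌈·⌉ = 160
j=4: r + 3k = 224.988941… → ⌈·⌉ = 225
j=5: r + 4k = 290.106588… → ⌈·⌉ = 291
j=6: r + 5k = 355.224235… → ⌈·⌉ = 356
j=7: r + 6k = 420.341882… → ⌈·⌉ = 421
j=8: r + 7k = 485.459529… → ⌈·⌉ = 486
j=9: r + 8k = 550.577176… → ⌈·⌉ = 551
j=10: r + 9k = 615.694823… → ⌈·⌉ = 616
j=11: r + 10k = 680.812470… → ⌈·⌉ = 681
j=12: r + 11k = 745.930117… → ⌈·⌉ = 746
j=13: r + 12k = 811.047764… → ⌈·⌉ = 812
j=14: r + 13k = 876.165411… → ⌈·⌉ = 877
j=15: r + 14k = 941.283058… → ⌈·⌉ = 942
j=16: r + 15k = 1006.400705… → ⌈·⌉ = 1007
j=17: r + 16k = 1071.518352… → ⌈·⌉ = 1072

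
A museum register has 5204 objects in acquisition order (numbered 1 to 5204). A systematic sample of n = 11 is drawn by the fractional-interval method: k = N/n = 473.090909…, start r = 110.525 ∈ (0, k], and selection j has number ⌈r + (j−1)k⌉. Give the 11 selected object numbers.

j=1: r + 0k = 110.525 → ⌈·⌉ = 111
j=2: r + 1k = 583.615909… → ⌈·⌉ = 584
j=3: r + 2k = 1056.706818… → ⌈·⌉ = 1057
j=4: r + 3k = 1529.797727… → ⌈·⌉ = 1530
j=5: r + 4k = 2002.888636… → ⌈·⌉ = 2003
j=6: r + 5k = 2475.979545… → ⌈·⌉ = 2476
j=7: r + 6k = 2949.070454… → ⌈·⌉ = 2950
j=8: r + 7k = 3422.161363… → ⌈·⌉ = 3423
j=9: r + 8k = 3895.252272… → ⌈·⌉ = 3896
j=10: r + 9k = 4368.343181… → ⌈·⌉ = 4369
j=11: r + 10k = 4841.434090… → ⌈·⌉ = 4842

111, 584, 1057, 1530, 2003, 2476, 2950, 3423, 3896, 4369, 4842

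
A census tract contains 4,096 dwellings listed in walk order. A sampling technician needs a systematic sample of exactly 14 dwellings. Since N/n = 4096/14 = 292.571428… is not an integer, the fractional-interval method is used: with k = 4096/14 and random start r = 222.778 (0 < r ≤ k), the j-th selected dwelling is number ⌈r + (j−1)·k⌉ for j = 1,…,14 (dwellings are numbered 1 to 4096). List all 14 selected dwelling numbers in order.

j=1: r + 0k = 222.778 → ⌈·⌉ = 223
j=2: r + 1k = 515.349428… → ⌈·⌉ = 516
j=3: r + 2k = 807.920857… → ⌈·⌉ = 808
j=4: r + 3k = 1100.492285… → ⌈·⌉ = 1101
j=5: r + 4k = 1393.063714… → ⌈·⌉ = 1394
j=6: r + 5k = 1685.635142… → ⌈·⌉ = 1686
j=7: r + 6k = 1978.206571… → ⌈·⌉ = 1979
j=8: r + 7k = 2270.778 → ⌈·⌉ = 2271
j=9: r + 8k = 2563.349428… → ⌈·⌉ = 2564
j=10: r + 9k = 2855.920857… → ⌈·⌉ = 2856
j=11: r + 10k = 3148.492285… → ⌈·⌉ = 3149
j=12: r + 11k = 3441.063714… → ⌈·⌉ = 3442
j=13: r + 12k = 3733.635142… → ⌈·⌉ = 3734
j=14: r + 13k = 4026.206571… → ⌈·⌉ = 4027

223, 516, 808, 1101, 1394, 1686, 1979, 2271, 2564, 2856, 3149, 3442, 3734, 4027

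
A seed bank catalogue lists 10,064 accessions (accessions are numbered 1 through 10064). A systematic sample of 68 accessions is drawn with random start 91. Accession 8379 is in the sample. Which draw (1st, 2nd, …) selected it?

k = 10064/68 = 148
position = (8379 − 91)/148 + 1 = 8288/148 + 1 = 56 + 1 = 57

57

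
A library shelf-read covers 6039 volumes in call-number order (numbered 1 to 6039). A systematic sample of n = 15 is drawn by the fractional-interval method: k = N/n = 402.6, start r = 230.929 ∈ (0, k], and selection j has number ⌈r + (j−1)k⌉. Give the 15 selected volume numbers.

231, 634, 1037, 1439, 1842, 2244, 2647, 3050, 3452, 3855, 4257, 4660, 5063, 5465, 5868

j=1: r + 0k = 230.929 → ⌈·⌉ = 231
j=2: r + 1k = 633.529 → ⌈·⌉ = 634
j=3: r + 2k = 1036.129 → ⌈·⌉ = 1037
j=4: r + 3k = 1438.729 → ⌈·⌉ = 1439
j=5: r + 4k = 1841.329 → ⌈·⌉ = 1842
j=6: r + 5k = 2243.929 → ⌈·⌉ = 2244
j=7: r + 6k = 2646.529 → ⌈·⌉ = 2647
j=8: r + 7k = 3049.129 → ⌈·⌉ = 3050
j=9: r + 8k = 3451.729 → ⌈·⌉ = 3452
j=10: r + 9k = 3854.329 → ⌈·⌉ = 3855
j=11: r + 10k = 4256.929 → ⌈·⌉ = 4257
j=12: r + 11k = 4659.529 → ⌈·⌉ = 4660
j=13: r + 12k = 5062.129 → ⌈·⌉ = 5063
j=14: r + 13k = 5464.729 → ⌈·⌉ = 5465
j=15: r + 14k = 5867.329 → ⌈·⌉ = 5868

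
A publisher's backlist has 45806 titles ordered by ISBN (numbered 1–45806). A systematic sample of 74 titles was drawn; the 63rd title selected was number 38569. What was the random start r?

k = 45806/74 = 619
r = 38569 − (63−1)×619 = 38569 − 38378 = 191

191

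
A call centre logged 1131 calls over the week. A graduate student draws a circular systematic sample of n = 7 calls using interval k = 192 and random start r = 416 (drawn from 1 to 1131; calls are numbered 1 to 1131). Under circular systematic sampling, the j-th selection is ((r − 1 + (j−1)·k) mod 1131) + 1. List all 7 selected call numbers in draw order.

416, 608, 800, 992, 53, 245, 437

Selection 1: 416
Selection 2: 416 + 192 = 608
Selection 3: 608 + 192 = 800
Selection 4: 800 + 192 = 992
Selection 5: 992 + 192 = 1184 → 1184 − 1131 = 53
Selection 6: 53 + 192 = 245
Selection 7: 245 + 192 = 437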